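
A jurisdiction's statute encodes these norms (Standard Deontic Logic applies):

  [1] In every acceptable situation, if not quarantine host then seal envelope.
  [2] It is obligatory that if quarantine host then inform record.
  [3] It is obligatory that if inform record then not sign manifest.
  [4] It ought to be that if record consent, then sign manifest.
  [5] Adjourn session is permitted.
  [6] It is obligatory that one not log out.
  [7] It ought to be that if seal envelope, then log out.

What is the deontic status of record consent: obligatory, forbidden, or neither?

From premise 6 we have O(¬log_out).
Premise 7 is O(seal_envelope → log_out); contrapositively O(¬log_out → ¬seal_envelope). Since O(¬log_out) holds, K gives O(¬seal_envelope).
The contrapositive of premise 1 (O(¬quarantine_host → seal_envelope)) is O(¬seal_envelope → quarantine_host), and O(¬seal_envelope) is already established, so O(quarantine_host).
Premise 2 is O(quarantine_host → inform_record); since O(quarantine_host), deontic closure gives O(inform_record).
Premise 3 is O(inform_record → ¬sign_manifest); since O(inform_record), deontic closure gives O(¬sign_manifest).
Premise 4 is O(record_consent → sign_manifest); contrapositively O(¬sign_manifest → ¬record_consent). Since O(¬sign_manifest) holds, K gives O(¬record_consent).
Premise 5 does not contribute to this derivation.
Thus O(¬record_consent), which is F(record_consent): record_consent is forbidden.

Forbidden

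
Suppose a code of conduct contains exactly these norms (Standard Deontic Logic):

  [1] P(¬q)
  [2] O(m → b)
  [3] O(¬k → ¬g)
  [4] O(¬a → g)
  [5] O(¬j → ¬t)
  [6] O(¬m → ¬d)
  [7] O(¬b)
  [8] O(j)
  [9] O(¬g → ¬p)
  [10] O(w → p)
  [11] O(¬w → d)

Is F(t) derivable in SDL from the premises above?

No

Premise 5 is O(¬j → ¬t), but O(¬j) is not derivable from the premises, so it does not yield O(¬t).
No other premise forces O(¬t). An ideal world satisfying every premise can still have t true, so F(t) is not derivable.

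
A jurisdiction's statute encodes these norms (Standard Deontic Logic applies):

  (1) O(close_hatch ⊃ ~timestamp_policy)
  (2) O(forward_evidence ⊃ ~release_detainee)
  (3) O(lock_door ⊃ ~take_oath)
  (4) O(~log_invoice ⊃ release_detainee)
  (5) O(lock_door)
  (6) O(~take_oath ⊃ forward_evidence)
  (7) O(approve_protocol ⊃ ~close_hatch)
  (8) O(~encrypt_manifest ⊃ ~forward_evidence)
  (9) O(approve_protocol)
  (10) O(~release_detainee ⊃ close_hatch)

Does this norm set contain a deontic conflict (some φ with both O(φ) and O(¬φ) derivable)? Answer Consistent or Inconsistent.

From premise 9 we have O(approve_protocol).
Applying K to premise 7 (O(approve_protocol ⊃ ~close_hatch)) and O(approve_protocol) yields O(~close_hatch).
Premise 10, O(~release_detainee ⊃ close_hatch), contraposes to O(~close_hatch ⊃ release_detainee); with O(~close_hatch) we get O(release_detainee).
Premise 2, O(forward_evidence ⊃ ~release_detainee), contraposes to O(release_detainee ⊃ ~forward_evidence); with O(release_detainee) we get O(~forward_evidence).
Premise 6, O(~take_oath ⊃ forward_evidence), contraposes to O(~forward_evidence ⊃ take_oath); with O(~forward_evidence) we get O(take_oath).
Premise 3 is O(lock_door ⊃ ~take_oath); contrapositively O(take_oath ⊃ ~lock_door). Since O(take_oath) holds, K gives O(~lock_door).
Yet premise 5 states O(lock_door).
We now have both O(~lock_door) and O(lock_door) — lock_door is simultaneously obligatory and forbidden, violating the D-axiom.

Inconsistent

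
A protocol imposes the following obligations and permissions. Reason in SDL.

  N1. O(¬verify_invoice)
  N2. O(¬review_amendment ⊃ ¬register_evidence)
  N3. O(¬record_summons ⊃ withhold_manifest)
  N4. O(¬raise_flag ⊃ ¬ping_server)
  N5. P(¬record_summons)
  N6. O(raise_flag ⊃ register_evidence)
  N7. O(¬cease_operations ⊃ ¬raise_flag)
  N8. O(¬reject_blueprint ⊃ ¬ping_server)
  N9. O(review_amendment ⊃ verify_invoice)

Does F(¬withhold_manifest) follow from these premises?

Premise 3 is O(¬record_summons ⊃ withhold_manifest), but O(¬record_summons) is not derivable from the premises (the permission P(¬record_summons) asserts only ¬O(record_summons), not O(¬record_summons)), so it does not yield O(withhold_manifest).
No other premise forces O(withhold_manifest). An ideal world satisfying every premise can still have ¬withhold_manifest true, so F(¬withhold_manifest) is not derivable.

No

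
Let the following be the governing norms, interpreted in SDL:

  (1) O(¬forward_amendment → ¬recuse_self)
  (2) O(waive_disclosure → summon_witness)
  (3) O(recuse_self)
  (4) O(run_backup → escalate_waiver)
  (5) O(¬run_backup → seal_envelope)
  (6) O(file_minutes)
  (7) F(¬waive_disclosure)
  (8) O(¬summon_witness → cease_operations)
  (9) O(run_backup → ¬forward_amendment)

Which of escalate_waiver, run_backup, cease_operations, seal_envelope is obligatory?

Premise 3 gives O(recuse_self).
Premise 1 is O(¬forward_amendment → ¬recuse_self); contrapositively O(recuse_self → forward_amendment). Since O(recuse_self) holds, K gives O(forward_amendment).
Premise 9, O(run_backup → ¬forward_amendment), contraposes to O(forward_amendment → ¬run_backup); with O(forward_amendment) we get O(¬run_backup).
Applying K to premise 5 (O(¬run_backup → seal_envelope)) and O(¬run_backup) yields O(seal_envelope).
So O(seal_envelope) holds — seal_envelope is obligatory. None of the other listed options is made obligatory by any chain of premises.

seal_envelope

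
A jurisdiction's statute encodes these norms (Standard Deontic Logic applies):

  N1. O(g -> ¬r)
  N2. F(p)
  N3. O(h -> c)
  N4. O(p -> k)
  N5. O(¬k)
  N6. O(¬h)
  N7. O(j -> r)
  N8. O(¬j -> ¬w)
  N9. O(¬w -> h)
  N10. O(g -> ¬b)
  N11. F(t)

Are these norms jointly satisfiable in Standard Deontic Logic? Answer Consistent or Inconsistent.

Consistent

Premise 4 is O(p -> k), but O(p) is not derivable from the premises, so it does not yield O(k).
So O(k) is not derivable, and the apparent clash with O(¬k) does not arise.
A world satisfying every obligation exists (e.g. b=false, c=false, g=false, h=false, j=true, k=false, p=false, r=true, t=false, w=true); no atom is both obligatory and forbidden, so the set is consistent.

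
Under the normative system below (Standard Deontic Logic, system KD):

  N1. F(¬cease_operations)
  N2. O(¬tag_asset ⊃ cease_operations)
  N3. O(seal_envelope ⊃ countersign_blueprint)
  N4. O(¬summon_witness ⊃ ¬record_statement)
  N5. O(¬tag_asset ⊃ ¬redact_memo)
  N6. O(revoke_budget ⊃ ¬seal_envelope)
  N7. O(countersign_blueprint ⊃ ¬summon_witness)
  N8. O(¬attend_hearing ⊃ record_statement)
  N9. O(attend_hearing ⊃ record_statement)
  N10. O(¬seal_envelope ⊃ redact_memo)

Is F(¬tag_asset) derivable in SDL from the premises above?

By case analysis on attend_hearing: premise 9 gives O(attend_hearing ⊃ record_statement) and premise 8 gives O(¬attend_hearing ⊃ record_statement), so O(record_statement) either way.
Premise 4 is O(¬summon_witness ⊃ ¬record_statement); contrapositively O(record_statement ⊃ summon_witness). Since O(record_statement) holds, K gives O(summon_witness).
The contrapositive of premise 7 (O(countersign_blueprint ⊃ ¬summon_witness)) is O(summon_witness ⊃ ¬countersign_blueprint), and O(summon_witness) is already established, so O(¬countersign_blueprint).
Premise 3 is O(seal_envelope ⊃ countersign_blueprint); contrapositively O(¬countersign_blueprint ⊃ ¬seal_envelope). Since O(¬countersign_blueprint) holds, K gives O(¬seal_envelope).
Premise 10 is O(¬seal_envelope ⊃ redact_memo); since O(¬seal_envelope), deontic closure gives O(redact_memo).
The contrapositive of premise 5 (O(¬tag_asset ⊃ ¬redact_memo)) is O(redact_memo ⊃ tag_asset), and O(redact_memo) is already established, so O(tag_asset).
Premises 1, 2, 6 do not contribute to this derivation.
So O(tag_asset) holds, i.e. F(¬tag_asset). The claim follows.

Yes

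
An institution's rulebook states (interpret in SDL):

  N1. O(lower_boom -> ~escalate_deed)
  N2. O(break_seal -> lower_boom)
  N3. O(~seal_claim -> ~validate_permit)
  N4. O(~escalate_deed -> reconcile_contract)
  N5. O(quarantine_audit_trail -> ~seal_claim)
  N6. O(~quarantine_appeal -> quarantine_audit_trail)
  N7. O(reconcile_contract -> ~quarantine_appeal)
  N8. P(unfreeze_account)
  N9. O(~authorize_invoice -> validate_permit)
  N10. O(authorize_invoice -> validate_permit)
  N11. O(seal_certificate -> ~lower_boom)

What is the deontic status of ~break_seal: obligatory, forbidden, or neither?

Obligatory

Premises 9 and 10 are O(~authorize_invoice -> validate_permit) and O(authorize_invoice -> validate_permit); every ideal world satisfies ~authorize_invoice or authorize_invoice, so in either case validate_permit holds — hence O(validate_permit).
Premise 3, O(~seal_claim -> ~validate_permit), contraposes to O(validate_permit -> seal_claim); with O(validate_permit) we get O(seal_claim).
Premise 5 is O(quarantine_audit_trail -> ~seal_claim); contrapositively O(seal_claim -> ~quarantine_audit_trail). Since O(seal_claim) holds, K gives O(~quarantine_audit_trail).
Premise 6 is O(~quarantine_appeal -> quarantine_audit_trail); contrapositively O(~quarantine_audit_trail -> quarantine_appeal). Since O(~quarantine_audit_trail) holds, K gives O(quarantine_appeal).
Premise 7, O(reconcile_contract -> ~quarantine_appeal), contraposes to O(quarantine_appeal -> ~reconcile_contract); with O(quarantine_appeal) we get O(~reconcile_contract).
Premise 4 is O(~escalate_deed -> reconcile_contract); contrapositively O(~reconcile_contract -> escalate_deed). Since O(~reconcile_contract) holds, K gives O(escalate_deed).
The contrapositive of premise 1 (O(lower_boom -> ~escalate_deed)) is O(escalate_deed -> ~lower_boom), and O(escalate_deed) is already established, so O(~lower_boom).
The contrapositive of premise 2 (O(break_seal -> lower_boom)) is O(~lower_boom -> ~break_seal), and O(~lower_boom) is already established, so O(~break_seal).
Premises 8, 11 do not contribute to this derivation.
Hence ~break_seal is obligatory.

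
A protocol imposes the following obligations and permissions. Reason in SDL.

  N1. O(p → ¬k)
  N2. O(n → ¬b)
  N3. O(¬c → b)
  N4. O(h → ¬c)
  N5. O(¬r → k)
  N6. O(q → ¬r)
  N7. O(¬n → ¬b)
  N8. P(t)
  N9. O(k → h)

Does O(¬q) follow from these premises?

Yes

Premises 2 and 7 are O(n → ¬b) and O(¬n → ¬b); every ideal world satisfies n or ¬n, so in either case ¬b holds — hence O(¬b).
The contrapositive of premise 3 (O(¬c → b)) is O(¬b → c), and O(¬b) is already established, so O(c).
Premise 4, O(h → ¬c), contraposes to O(c → ¬h); with O(c) we get O(¬h).
Premise 9, O(k → h), contraposes to O(¬h → ¬k); with O(¬h) we get O(¬k).
Premise 5 is O(¬r → k); contrapositively O(¬k → r). Since O(¬k) holds, K gives O(r).
Premise 6 is O(q → ¬r); contrapositively O(r → ¬q). Since O(r) holds, K gives O(¬q).
Premises 1, 8 do not contribute to this derivation.
So O(¬q) follows.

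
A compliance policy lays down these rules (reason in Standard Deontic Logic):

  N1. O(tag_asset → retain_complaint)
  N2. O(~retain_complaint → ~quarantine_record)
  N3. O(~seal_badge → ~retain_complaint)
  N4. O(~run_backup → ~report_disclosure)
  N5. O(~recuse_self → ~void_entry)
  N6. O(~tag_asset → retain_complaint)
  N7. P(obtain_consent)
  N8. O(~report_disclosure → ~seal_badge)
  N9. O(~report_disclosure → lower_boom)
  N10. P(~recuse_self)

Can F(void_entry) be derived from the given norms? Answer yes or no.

Premise 5 is O(~recuse_self → ~void_entry), but O(~recuse_self) is not derivable from the premises (the permission P(~recuse_self) asserts only ~O(recuse_self), not O(~recuse_self)), so it does not yield O(~void_entry).
No other premise forces O(~void_entry). An ideal world satisfying every premise can still have void_entry true, so F(void_entry) is not derivable.

No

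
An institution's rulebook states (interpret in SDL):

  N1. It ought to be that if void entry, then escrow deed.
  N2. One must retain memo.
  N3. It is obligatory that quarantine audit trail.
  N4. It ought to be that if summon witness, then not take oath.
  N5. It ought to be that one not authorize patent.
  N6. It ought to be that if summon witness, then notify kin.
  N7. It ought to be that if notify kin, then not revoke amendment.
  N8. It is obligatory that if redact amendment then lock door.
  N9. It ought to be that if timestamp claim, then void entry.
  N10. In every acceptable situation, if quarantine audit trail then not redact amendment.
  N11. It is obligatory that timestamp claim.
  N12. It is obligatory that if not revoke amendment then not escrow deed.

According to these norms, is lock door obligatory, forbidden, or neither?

Premise 8 is O(redact_amendment → lock_door), but O(redact_amendment) is not derivable from the premises, so it does not yield O(lock_door).
No premise or chain of K-axiom applications forces O(lock_door), and none forces O(¬lock_door). So lock_door is neither obligatory nor forbidden under these norms.

Neither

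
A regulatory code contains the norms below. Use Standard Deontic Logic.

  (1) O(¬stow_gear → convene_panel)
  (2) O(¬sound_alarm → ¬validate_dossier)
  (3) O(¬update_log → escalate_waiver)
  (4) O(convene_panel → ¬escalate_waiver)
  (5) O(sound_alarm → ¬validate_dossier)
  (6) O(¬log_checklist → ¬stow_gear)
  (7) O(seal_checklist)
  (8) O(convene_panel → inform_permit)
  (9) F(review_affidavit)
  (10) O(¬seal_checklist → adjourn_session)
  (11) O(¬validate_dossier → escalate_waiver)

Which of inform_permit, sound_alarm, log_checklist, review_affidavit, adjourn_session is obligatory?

By case analysis on sound_alarm: premise 5 gives O(sound_alarm → ¬validate_dossier) and premise 2 gives O(¬sound_alarm → ¬validate_dossier), so O(¬validate_dossier) either way.
With premise 11, O(¬validate_dossier → escalate_waiver), the K-axiom yields O(escalate_waiver).
Premise 4, O(convene_panel → ¬escalate_waiver), contraposes to O(escalate_waiver → ¬convene_panel); with O(escalate_waiver) we get O(¬convene_panel).
Premise 1 is O(¬stow_gear → convene_panel); contrapositively O(¬convene_panel → stow_gear). Since O(¬convene_panel) holds, K gives O(stow_gear).
Premise 6 is O(¬log_checklist → ¬stow_gear); contrapositively O(stow_gear → log_checklist). Since O(stow_gear) holds, K gives O(log_checklist).
So O(log_checklist) holds — log_checklist is obligatory. None of the other listed options is made obligatory by any chain of premises.

log_checklist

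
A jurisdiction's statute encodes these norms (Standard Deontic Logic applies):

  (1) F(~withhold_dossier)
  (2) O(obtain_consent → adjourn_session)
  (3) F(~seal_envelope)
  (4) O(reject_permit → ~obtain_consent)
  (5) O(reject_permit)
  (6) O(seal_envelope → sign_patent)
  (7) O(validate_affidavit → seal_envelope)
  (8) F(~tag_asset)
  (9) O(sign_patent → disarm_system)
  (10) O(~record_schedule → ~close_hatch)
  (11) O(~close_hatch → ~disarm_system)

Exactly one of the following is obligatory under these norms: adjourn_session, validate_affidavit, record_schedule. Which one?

Premise 3 is F(~seal_envelope), i.e. O(seal_envelope).
With premise 6, O(seal_envelope → sign_patent), the K-axiom yields O(sign_patent).
Applying K to premise 9 (O(sign_patent → disarm_system)) and O(sign_patent) yields O(disarm_system).
Premise 11, O(~close_hatch → ~disarm_system), contraposes to O(disarm_system → close_hatch); with O(disarm_system) we get O(close_hatch).
Premise 10 is O(~record_schedule → ~close_hatch); contrapositively O(close_hatch → record_schedule). Since O(close_hatch) holds, K gives O(record_schedule).
So O(record_schedule) holds — record_schedule is obligatory. None of the other listed options is made obligatory by any chain of premises.

record_schedule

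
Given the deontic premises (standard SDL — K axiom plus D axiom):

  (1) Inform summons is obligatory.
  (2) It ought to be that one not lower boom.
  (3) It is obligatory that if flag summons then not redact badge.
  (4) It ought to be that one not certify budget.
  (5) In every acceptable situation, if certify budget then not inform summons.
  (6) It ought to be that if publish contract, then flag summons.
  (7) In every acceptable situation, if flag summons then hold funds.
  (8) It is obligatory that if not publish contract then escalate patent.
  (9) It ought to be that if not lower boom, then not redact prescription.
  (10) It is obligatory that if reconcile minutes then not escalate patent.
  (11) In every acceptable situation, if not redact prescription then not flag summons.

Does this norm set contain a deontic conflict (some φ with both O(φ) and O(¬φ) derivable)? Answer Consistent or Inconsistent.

Consistent

Premise 5 is O(certify_budget → ¬inform_summons), but O(certify_budget) is not derivable from the premises, so it does not yield O(¬inform_summons).
So O(¬inform_summons) is not derivable, and the apparent clash with O(inform_summons) does not arise.
A world satisfying every obligation exists (e.g. certify_budget=false, escalate_patent=true, flag_summons=false, hold_funds=false, inform_summons=true, lower_boom=false, publish_contract=false, reconcile_minutes=false, redact_badge=false, redact_prescription=false); no atom is both obligatory and forbidden, so the set is consistent.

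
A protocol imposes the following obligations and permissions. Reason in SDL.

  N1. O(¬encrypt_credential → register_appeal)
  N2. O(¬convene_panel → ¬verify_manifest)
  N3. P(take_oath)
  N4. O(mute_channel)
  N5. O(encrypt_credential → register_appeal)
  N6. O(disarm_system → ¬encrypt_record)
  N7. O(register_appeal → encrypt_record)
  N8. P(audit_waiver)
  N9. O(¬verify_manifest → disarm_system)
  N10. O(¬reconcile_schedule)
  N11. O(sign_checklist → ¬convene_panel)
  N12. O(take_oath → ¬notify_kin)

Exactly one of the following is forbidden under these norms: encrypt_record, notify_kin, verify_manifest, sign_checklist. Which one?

sign_checklist

Premises 5 and 1 cover both cases: O(encrypt_credential → register_appeal) and O(¬encrypt_credential → register_appeal). Since encrypt_credential ∨ ¬encrypt_credential is a tautology, O(register_appeal) follows.
Applying K to premise 7 (O(register_appeal → encrypt_record)) and O(register_appeal) yields O(encrypt_record).
Premise 6 is O(disarm_system → ¬encrypt_record); contrapositively O(encrypt_record → ¬disarm_system). Since O(encrypt_record) holds, K gives O(¬disarm_system).
Premise 9 is O(¬verify_manifest → disarm_system); contrapositively O(¬disarm_system → verify_manifest). Since O(¬disarm_system) holds, K gives O(verify_manifest).
Premise 2 is O(¬convene_panel → ¬verify_manifest); contrapositively O(verify_manifest → convene_panel). Since O(verify_manifest) holds, K gives O(convene_panel).
Premise 11, O(sign_checklist → ¬convene_panel), contraposes to O(convene_panel → ¬sign_checklist); with O(convene_panel) we get O(¬sign_checklist).
So O(¬sign_checklist) holds, i.e. sign_checklist is forbidden. None of the other listed options is forbidden under the premises.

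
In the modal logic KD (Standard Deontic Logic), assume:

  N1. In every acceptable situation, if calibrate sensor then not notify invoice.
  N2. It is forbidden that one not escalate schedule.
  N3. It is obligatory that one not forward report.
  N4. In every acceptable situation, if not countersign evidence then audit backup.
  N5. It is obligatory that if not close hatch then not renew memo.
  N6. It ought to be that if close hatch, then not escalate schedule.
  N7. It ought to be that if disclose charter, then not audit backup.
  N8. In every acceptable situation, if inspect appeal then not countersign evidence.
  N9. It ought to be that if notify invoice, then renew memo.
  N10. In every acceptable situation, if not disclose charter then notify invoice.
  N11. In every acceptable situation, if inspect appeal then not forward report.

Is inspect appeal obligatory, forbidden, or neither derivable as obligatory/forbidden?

Forbidden

Premise 2 is F(¬escalate_schedule), i.e. O(escalate_schedule).
The contrapositive of premise 6 (O(close_hatch → ¬escalate_schedule)) is O(escalate_schedule → ¬close_hatch), and O(escalate_schedule) is already established, so O(¬close_hatch).
From O(¬close_hatch) and premise 5, O(¬close_hatch → ¬renew_memo), we obtain O(¬renew_memo).
The contrapositive of premise 9 (O(notify_invoice → renew_memo)) is O(¬renew_memo → ¬notify_invoice), and O(¬renew_memo) is already established, so O(¬notify_invoice).
Premise 10, O(¬disclose_charter → notify_invoice), contraposes to O(¬notify_invoice → disclose_charter); with O(¬notify_invoice) we get O(disclose_charter).
Applying K to premise 7 (O(disclose_charter → ¬audit_backup)) and O(disclose_charter) yields O(¬audit_backup).
Premise 4 is O(¬countersign_evidence → audit_backup); contrapositively O(¬audit_backup → countersign_evidence). Since O(¬audit_backup) holds, K gives O(countersign_evidence).
Premise 8 is O(inspect_appeal → ¬countersign_evidence); contrapositively O(countersign_evidence → ¬inspect_appeal). Since O(countersign_evidence) holds, K gives O(¬inspect_appeal).
Premises 1, 3, 11 do not contribute to this derivation.
Thus O(¬inspect_appeal), which is F(inspect_appeal): inspect_appeal is forbidden.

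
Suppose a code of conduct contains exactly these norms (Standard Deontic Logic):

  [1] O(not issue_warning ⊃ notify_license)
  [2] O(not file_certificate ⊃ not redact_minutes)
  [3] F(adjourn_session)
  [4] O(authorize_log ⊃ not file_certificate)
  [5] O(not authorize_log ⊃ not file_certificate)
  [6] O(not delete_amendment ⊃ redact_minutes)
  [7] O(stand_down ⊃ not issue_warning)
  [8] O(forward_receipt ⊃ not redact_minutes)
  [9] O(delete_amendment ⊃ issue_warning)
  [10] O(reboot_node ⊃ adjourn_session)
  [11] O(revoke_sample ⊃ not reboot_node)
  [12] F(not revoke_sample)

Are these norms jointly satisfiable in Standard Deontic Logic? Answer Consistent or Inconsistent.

Premise 10 is O(reboot_node ⊃ adjourn_session), but O(reboot_node) is not derivable from the premises, so it does not yield O(adjourn_session).
So O(adjourn_session) is not derivable, and the apparent clash with O(not adjourn_session) does not arise.
A world satisfying every obligation exists (e.g. adjourn_session=false, authorize_log=false, delete_amendment=true, file_certificate=false, forward_receipt=false, issue_warning=true, notify_license=false, reboot_node=false, redact_minutes=false, revoke_sample=true, stand_down=false); no atom is both obligatory and forbidden, so the set is consistent.

Consistent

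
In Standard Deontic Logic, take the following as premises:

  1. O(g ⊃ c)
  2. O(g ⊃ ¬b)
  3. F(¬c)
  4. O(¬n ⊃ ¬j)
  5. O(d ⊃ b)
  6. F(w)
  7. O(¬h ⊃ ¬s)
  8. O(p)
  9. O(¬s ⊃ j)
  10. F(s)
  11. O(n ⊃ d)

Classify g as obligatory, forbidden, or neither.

F(s) at premise 10 means O(¬s).
Premise 9 is O(¬s ⊃ j); since O(¬s), deontic closure gives O(j).
Premise 4, O(¬n ⊃ ¬j), contraposes to O(j ⊃ n); with O(j) we get O(n).
With premise 11, O(n ⊃ d), the K-axiom yields O(d).
Applying K to premise 5 (O(d ⊃ b)) and O(d) yields O(b).
Premise 2 is O(g ⊃ ¬b); contrapositively O(b ⊃ ¬g). Since O(b) holds, K gives O(¬g).
Premises 1, 3, 6, 7, 8 do not contribute to this derivation.
Thus O(¬g), which is F(g): g is forbidden.

Forbidden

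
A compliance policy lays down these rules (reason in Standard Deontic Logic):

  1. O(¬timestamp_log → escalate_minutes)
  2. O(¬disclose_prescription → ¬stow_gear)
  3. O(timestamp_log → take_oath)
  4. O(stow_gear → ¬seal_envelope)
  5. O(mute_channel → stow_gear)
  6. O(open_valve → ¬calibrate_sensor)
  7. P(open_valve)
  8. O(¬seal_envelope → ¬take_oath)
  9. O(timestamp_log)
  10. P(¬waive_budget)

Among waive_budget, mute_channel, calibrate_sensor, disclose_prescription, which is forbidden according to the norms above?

Premise 9 states O(timestamp_log) outright.
From O(timestamp_log) and premise 3, O(timestamp_log → take_oath), we obtain O(take_oath).
Premise 8, O(¬seal_envelope → ¬take_oath), contraposes to O(take_oath → seal_envelope); with O(take_oath) we get O(seal_envelope).
Premise 4 is O(stow_gear → ¬seal_envelope); contrapositively O(seal_envelope → ¬stow_gear). Since O(seal_envelope) holds, K gives O(¬stow_gear).
The contrapositive of premise 5 (O(mute_channel → stow_gear)) is O(¬stow_gear → ¬mute_channel), and O(¬stow_gear) is already established, so O(¬mute_channel).
So O(¬mute_channel) holds, i.e. mute_channel is forbidden. None of the other listed options is forbidden under the premises.

mute_channel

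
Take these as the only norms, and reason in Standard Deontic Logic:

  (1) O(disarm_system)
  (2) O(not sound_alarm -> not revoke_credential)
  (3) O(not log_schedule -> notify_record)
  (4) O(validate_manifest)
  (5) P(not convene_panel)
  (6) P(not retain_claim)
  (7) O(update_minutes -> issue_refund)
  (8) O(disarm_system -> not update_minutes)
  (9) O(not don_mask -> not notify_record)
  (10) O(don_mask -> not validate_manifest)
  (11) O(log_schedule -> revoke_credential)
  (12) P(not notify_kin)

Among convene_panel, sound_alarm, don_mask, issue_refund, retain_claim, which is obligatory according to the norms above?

From premise 4 we have O(validate_manifest).
Premise 10 is O(don_mask -> not validate_manifest); contrapositively O(validate_manifest -> not don_mask). Since O(validate_manifest) holds, K gives O(not don_mask).
From O(not don_mask) and premise 9, O(not don_mask -> not notify_record), we obtain O(not notify_record).
Premise 3, O(not log_schedule -> notify_record), contraposes to O(not notify_record -> log_schedule); with O(not notify_record) we get O(log_schedule).
From O(log_schedule) and premise 11, O(log_schedule -> revoke_credential), we obtain O(revoke_credential).
The contrapositive of premise 2 (O(not sound_alarm -> not revoke_credential)) is O(revoke_credential -> sound_alarm), and O(revoke_credential) is already established, so O(sound_alarm).
So O(sound_alarm) holds — sound_alarm is obligatory. None of the other listed options is made obligatory by any chain of premises.

sound_alarm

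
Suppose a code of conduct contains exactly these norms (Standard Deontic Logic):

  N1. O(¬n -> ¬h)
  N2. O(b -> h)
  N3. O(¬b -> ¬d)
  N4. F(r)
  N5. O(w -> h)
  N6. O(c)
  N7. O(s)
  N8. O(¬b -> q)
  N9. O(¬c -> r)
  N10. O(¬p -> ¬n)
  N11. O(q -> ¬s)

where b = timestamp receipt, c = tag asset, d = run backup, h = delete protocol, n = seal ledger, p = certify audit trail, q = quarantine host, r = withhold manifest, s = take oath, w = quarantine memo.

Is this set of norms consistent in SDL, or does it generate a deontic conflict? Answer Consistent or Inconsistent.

Consistent

Premise 9 is O(¬c -> r), but O(¬c) is not derivable from the premises, so it does not yield O(r).
So O(r) is not derivable, and the apparent clash with O(¬r) does not arise.
A world satisfying every obligation exists (e.g. b=true, c=true, d=false, h=true, n=true, p=true, q=false, r=false, s=true, w=false); no atom is both obligatory and forbidden, so the set is consistent.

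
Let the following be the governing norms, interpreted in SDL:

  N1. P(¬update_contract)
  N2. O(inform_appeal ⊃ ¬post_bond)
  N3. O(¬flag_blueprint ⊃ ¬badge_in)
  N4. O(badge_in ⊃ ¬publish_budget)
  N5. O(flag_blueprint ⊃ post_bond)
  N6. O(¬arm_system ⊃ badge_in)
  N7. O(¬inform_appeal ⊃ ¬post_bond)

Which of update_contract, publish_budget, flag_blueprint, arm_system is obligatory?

Premises 2 and 7 are O(inform_appeal ⊃ ¬post_bond) and O(¬inform_appeal ⊃ ¬post_bond); every ideal world satisfies inform_appeal or ¬inform_appeal, so in either case ¬post_bond holds — hence O(¬post_bond).
The contrapositive of premise 5 (O(flag_blueprint ⊃ post_bond)) is O(¬post_bond ⊃ ¬flag_blueprint), and O(¬post_bond) is already established, so O(¬flag_blueprint).
From O(¬flag_blueprint) and premise 3, O(¬flag_blueprint ⊃ ¬badge_in), we obtain O(¬badge_in).
Premise 6 is O(¬arm_system ⊃ badge_in); contrapositively O(¬badge_in ⊃ arm_system). Since O(¬badge_in) holds, K gives O(arm_system).
So O(arm_system) holds — arm_system is obligatory. None of the other listed options is made obligatory by any chain of premises.

arm_system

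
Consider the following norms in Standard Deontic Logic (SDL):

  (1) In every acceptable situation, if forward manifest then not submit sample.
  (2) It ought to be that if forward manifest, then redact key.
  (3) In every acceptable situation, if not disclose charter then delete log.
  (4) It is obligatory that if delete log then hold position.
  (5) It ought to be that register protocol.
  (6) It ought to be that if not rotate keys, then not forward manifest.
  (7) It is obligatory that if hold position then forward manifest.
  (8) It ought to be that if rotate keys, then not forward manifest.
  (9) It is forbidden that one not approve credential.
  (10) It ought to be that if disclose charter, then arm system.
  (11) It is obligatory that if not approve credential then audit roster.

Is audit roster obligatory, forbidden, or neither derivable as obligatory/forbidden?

Premise 11 is O(¬approve_credential → audit_roster), but O(¬approve_credential) is not derivable from the premises, so it does not yield O(audit_roster).
No premise or chain of K-axiom applications forces O(audit_roster), and none forces O(¬audit_roster). So audit_roster is neither obligatory nor forbidden under these norms.

Neither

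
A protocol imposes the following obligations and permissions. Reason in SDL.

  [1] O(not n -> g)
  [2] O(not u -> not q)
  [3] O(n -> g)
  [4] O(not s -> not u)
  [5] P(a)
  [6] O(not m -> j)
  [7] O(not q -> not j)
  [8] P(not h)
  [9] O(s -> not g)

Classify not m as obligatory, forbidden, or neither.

Premises 1 and 3 cover both cases: O(not n -> g) and O(n -> g). Since not n ∨ n is a tautology, O(g) follows.
Premise 9 is O(s -> not g); contrapositively O(g -> not s). Since O(g) holds, K gives O(not s).
Applying K to premise 4 (O(not s -> not u)) and O(not s) yields O(not u).
Applying K to premise 2 (O(not u -> not q)) and O(not u) yields O(not q).
Premise 7 is O(not q -> not j); since O(not q), deontic closure gives O(not j).
The contrapositive of premise 6 (O(not m -> j)) is O(not j -> m), and O(not j) is already established, so O(m).
Premises 5, 8 do not contribute to this derivation.
Thus O(m), which is F(not m): not m is forbidden.

Forbidden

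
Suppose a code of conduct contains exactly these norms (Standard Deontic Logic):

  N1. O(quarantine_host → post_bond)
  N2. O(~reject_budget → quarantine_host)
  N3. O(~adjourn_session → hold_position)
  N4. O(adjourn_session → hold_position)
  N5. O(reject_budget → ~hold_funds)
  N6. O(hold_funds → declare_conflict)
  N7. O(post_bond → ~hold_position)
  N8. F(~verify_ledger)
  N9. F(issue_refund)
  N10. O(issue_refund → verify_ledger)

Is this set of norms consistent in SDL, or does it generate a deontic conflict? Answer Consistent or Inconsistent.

Premise 10 is O(issue_refund → verify_ledger); even if O(verify_ledger) held, inferring O(issue_refund) would be affirming the consequent — invalid.
So O(issue_refund) is not derivable, and the apparent clash with O(~issue_refund) does not arise.
A world satisfying every obligation exists (e.g. adjourn_session=false, declare_conflict=false, hold_funds=false, hold_position=true, issue_refund=false, post_bond=false, quarantine_host=false, reject_budget=true, verify_ledger=true); no atom is both obligatory and forbidden, so the set is consistent.

Consistent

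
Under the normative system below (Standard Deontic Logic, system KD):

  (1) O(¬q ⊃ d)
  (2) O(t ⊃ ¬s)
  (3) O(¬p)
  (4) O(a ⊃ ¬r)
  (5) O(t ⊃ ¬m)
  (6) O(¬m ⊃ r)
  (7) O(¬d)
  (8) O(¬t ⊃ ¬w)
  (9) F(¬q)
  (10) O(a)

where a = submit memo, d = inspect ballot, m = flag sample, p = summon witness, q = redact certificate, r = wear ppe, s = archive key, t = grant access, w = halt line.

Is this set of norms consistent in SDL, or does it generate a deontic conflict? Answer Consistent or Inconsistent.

Premise 1 is O(¬q ⊃ d), but O(¬q) is not derivable from the premises, so it does not yield O(d).
So O(d) is not derivable, and the apparent clash with O(¬d) does not arise.
A world satisfying every obligation exists (e.g. a=true, d=false, m=true, p=false, q=true, r=false, s=false, t=false, w=false); no atom is both obligatory and forbidden, so the set is consistent.

Consistent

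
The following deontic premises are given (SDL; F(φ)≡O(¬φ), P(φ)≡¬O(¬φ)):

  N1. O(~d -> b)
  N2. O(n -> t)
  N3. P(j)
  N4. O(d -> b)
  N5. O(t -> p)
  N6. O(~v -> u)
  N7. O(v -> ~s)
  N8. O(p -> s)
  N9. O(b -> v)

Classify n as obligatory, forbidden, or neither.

Premises 1 and 4 are O(~d -> b) and O(d -> b); every ideal world satisfies ~d or d, so in either case b holds — hence O(b).
Premise 9 is O(b -> v); since O(b), deontic closure gives O(v).
From O(v) and premise 7, O(v -> ~s), we obtain O(~s).
Premise 8, O(p -> s), contraposes to O(~s -> ~p); with O(~s) we get O(~p).
Premise 5, O(t -> p), contraposes to O(~p -> ~t); with O(~p) we get O(~t).
The contrapositive of premise 2 (O(n -> t)) is O(~t -> ~n), and O(~t) is already established, so O(~n).
Premises 3, 6 do not contribute to this derivation.
Thus O(~n), which is F(n): n is forbidden.

Forbidden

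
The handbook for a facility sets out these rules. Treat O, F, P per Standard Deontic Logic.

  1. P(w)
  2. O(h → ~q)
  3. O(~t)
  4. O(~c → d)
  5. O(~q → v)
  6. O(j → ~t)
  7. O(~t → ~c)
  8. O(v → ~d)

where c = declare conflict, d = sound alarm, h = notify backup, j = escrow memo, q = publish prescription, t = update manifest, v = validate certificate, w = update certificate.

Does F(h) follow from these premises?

Yes

From premise 3 we have O(~t).
From O(~t) and premise 7, O(~t → ~c), we obtain O(~c).
From O(~c) and premise 4, O(~c → d), we obtain O(d).
Premise 8, O(v → ~d), contraposes to O(d → ~v); with O(d) we get O(~v).
Premise 5 is O(~q → v); contrapositively O(~v → q). Since O(~v) holds, K gives O(q).
Premise 2 is O(h → ~q); contrapositively O(q → ~h). Since O(q) holds, K gives O(~h).
Premises 1, 6 do not contribute to this derivation.
So O(~h) holds, i.e. F(h). The claim follows.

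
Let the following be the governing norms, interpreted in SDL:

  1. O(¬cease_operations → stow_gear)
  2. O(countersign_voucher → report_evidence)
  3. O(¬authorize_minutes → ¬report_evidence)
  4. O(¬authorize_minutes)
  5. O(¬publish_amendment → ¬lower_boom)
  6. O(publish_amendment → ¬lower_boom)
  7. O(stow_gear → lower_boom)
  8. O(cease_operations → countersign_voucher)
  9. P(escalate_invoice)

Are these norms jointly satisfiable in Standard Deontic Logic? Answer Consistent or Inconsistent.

Premises 6 and 5 cover both cases: O(publish_amendment → ¬lower_boom) and O(¬publish_amendment → ¬lower_boom). Since publish_amendment ∨ ¬publish_amendment is a tautology, O(¬lower_boom) follows.
Premise 7 is O(stow_gear → lower_boom); contrapositively O(¬lower_boom → ¬stow_gear). Since O(¬lower_boom) holds, K gives O(¬stow_gear).
Premise 1, O(¬cease_operations → stow_gear), contraposes to O(¬stow_gear → cease_operations); with O(¬stow_gear) we get O(cease_operations).
With premise 8, O(cease_operations → countersign_voucher), the K-axiom yields O(countersign_voucher).
Applying K to premise 2 (O(countersign_voucher → report_evidence)) and O(countersign_voucher) yields O(report_evidence).
Premise 3 is O(¬authorize_minutes → ¬report_evidence); contrapositively O(report_evidence → authorize_minutes). Since O(report_evidence) holds, K gives O(authorize_minutes).
However, premise 4 gives O(¬authorize_minutes).
We now have both O(authorize_minutes) and O(¬authorize_minutes) — authorize_minutes is simultaneously obligatory and forbidden, violating the D-axiom.

Inconsistent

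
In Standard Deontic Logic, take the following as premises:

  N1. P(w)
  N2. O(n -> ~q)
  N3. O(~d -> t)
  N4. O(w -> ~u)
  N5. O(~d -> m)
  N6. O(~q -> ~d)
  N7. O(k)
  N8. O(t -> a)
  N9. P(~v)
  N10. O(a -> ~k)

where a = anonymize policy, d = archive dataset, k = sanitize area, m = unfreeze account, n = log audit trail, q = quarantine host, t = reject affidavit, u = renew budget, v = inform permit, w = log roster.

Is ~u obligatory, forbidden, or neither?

Neither

Premise 4 is O(w -> ~u), but O(w) is not derivable from the premises (the permission P(w) asserts only ~O(~w), not O(w)), so it does not yield O(~u).
No premise or chain of K-axiom applications forces O(~u), and none forces O(u). So ~u is neither obligatory nor forbidden under these norms.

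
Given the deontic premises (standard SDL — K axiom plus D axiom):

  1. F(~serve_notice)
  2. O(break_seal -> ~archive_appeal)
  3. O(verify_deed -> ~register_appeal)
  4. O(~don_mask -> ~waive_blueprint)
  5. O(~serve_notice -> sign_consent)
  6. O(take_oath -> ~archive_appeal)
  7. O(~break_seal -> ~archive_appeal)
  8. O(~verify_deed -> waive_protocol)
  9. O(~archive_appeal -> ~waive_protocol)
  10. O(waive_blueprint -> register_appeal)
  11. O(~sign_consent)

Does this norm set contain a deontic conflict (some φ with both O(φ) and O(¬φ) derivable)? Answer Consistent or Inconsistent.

Premise 5 is O(~serve_notice -> sign_consent), but O(~serve_notice) is not derivable from the premises, so it does not yield O(sign_consent).
So O(sign_consent) is not derivable, and the apparent clash with O(~sign_consent) does not arise.
A world satisfying every obligation exists (e.g. archive_appeal=false, break_seal=false, don_mask=false, register_appeal=false, serve_notice=true, sign_consent=false, take_oath=false, verify_deed=true, waive_blueprint=false, waive_protocol=false); no atom is both obligatory and forbidden, so the set is consistent.

Consistent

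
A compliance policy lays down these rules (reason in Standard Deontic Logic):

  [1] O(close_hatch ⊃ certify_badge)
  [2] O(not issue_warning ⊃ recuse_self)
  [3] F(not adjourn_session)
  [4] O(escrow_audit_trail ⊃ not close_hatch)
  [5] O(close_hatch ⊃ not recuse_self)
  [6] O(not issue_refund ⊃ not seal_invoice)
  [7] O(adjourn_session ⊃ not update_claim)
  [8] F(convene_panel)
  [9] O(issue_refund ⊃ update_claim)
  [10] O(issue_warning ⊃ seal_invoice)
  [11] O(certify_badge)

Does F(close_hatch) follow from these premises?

Premise 3 is F(not adjourn_session), i.e. O(adjourn_session).
Applying K to premise 7 (O(adjourn_session ⊃ not update_claim)) and O(adjourn_session) yields O(not update_claim).
Premise 9, O(issue_refund ⊃ update_claim), contraposes to O(not update_claim ⊃ not issue_refund); with O(not update_claim) we get O(not issue_refund).
From O(not issue_refund) and premise 6, O(not issue_refund ⊃ not seal_invoice), we obtain O(not seal_invoice).
The contrapositive of premise 10 (O(issue_warning ⊃ seal_invoice)) is O(not seal_invoice ⊃ not issue_warning), and O(not seal_invoice) is already established, so O(not issue_warning).
Premise 2 is O(not issue_warning ⊃ recuse_self); since O(not issue_warning), deontic closure gives O(recuse_self).
The contrapositive of premise 5 (O(close_hatch ⊃ not recuse_self)) is O(recuse_self ⊃ not close_hatch), and O(recuse_self) is already established, so O(not close_hatch).
Premises 1, 4, 8, 11 do not contribute to this derivation.
So O(not close_hatch) holds, i.e. F(close_hatch). The claim follows.

Yes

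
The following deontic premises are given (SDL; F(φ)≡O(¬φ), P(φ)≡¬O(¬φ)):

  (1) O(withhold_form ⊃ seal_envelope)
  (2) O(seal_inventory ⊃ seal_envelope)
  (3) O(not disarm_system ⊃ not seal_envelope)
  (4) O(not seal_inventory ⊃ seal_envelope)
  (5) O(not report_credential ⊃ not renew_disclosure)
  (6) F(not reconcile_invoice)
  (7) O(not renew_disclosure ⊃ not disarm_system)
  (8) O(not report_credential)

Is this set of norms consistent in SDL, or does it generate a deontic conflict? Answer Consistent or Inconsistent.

Inconsistent

Premises 4 and 2 are O(not seal_inventory ⊃ seal_envelope) and O(seal_inventory ⊃ seal_envelope); every ideal world satisfies not seal_inventory or seal_inventory, so in either case seal_envelope holds — hence O(seal_envelope).
Premise 3 is O(not disarm_system ⊃ not seal_envelope); contrapositively O(seal_envelope ⊃ disarm_system). Since O(seal_envelope) holds, K gives O(disarm_system).
Premise 7 is O(not renew_disclosure ⊃ not disarm_system); contrapositively O(disarm_system ⊃ renew_disclosure). Since O(disarm_system) holds, K gives O(renew_disclosure).
Premise 5 is O(not report_credential ⊃ not renew_disclosure); contrapositively O(renew_disclosure ⊃ report_credential). Since O(renew_disclosure) holds, K gives O(report_credential).
But premise 8 directly asserts O(not report_credential).
We now have both O(report_credential) and O(not report_credential) — report_credential is simultaneously obligatory and forbidden, violating the D-axiom.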